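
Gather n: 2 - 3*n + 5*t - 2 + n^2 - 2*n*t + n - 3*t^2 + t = n^2 + n*(-2*t - 2) - 3*t^2 + 6*t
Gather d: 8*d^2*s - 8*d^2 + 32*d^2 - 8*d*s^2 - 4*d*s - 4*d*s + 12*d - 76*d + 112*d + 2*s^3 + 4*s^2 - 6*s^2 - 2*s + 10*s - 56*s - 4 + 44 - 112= d^2*(8*s + 24) + d*(-8*s^2 - 8*s + 48) + 2*s^3 - 2*s^2 - 48*s - 72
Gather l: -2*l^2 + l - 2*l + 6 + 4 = -2*l^2 - l + 10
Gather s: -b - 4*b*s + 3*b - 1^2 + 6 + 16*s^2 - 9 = -4*b*s + 2*b + 16*s^2 - 4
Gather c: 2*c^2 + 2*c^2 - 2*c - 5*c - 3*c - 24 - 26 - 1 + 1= 4*c^2 - 10*c - 50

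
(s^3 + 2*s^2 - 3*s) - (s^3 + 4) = 2*s^2 - 3*s - 4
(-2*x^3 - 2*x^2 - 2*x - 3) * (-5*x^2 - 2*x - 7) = 10*x^5 + 14*x^4 + 28*x^3 + 33*x^2 + 20*x + 21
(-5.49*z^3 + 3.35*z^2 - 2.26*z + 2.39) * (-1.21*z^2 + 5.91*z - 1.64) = 6.6429*z^5 - 36.4994*z^4 + 31.5367*z^3 - 21.7425*z^2 + 17.8313*z - 3.9196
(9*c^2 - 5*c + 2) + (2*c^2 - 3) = 11*c^2 - 5*c - 1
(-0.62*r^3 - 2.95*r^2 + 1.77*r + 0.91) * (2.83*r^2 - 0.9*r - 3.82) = -1.7546*r^5 - 7.7905*r^4 + 10.0325*r^3 + 12.2513*r^2 - 7.5804*r - 3.4762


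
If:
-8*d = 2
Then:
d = -1/4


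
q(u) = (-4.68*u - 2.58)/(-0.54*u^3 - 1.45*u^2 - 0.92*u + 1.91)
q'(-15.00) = 0.01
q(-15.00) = 0.04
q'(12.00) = -0.01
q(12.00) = 0.05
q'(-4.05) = 0.56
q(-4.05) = 0.92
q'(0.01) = -3.15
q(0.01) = -1.38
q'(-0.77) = -2.42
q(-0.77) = 0.51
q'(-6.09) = 0.13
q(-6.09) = 0.34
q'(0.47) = -14.66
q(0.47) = -4.34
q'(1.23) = -7.94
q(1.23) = 3.44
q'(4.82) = -0.09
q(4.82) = 0.26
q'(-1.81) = -0.91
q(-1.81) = 2.91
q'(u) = (-4.68*u - 2.58)*(1.62*u^2 + 2.9*u + 0.92)/(-0.54*u^3 - 1.45*u^2 - 0.92*u + 1.91)^2 - 4.68/(-0.54*u^3 - 1.45*u^2 - 0.92*u + 1.91) = (2.5272*u^3 + 6.786*u^2 + 4.3056*u - (4.68*u + 2.58)*(1.62*u^2 + 2.9*u + 0.92) - 8.9388)/(0.54*u^3 + 1.45*u^2 + 0.92*u - 1.91)^2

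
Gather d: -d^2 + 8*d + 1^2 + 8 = -d^2 + 8*d + 9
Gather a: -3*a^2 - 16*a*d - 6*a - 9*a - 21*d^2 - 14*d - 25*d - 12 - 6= -3*a^2 + a*(-16*d - 15) - 21*d^2 - 39*d - 18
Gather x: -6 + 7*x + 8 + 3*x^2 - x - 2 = 3*x^2 + 6*x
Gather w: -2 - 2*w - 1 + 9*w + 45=7*w + 42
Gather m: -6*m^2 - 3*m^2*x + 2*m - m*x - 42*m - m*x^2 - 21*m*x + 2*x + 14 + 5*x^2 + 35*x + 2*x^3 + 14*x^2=m^2*(-3*x - 6) + m*(-x^2 - 22*x - 40) + 2*x^3 + 19*x^2 + 37*x + 14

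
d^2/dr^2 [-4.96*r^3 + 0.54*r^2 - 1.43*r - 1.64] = 1.08 - 29.76*r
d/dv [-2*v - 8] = -2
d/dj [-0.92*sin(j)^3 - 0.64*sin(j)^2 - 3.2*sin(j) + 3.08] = (-1.28*sin(j) + 1.38*cos(2*j) - 4.58)*cos(j)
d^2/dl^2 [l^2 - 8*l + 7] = 2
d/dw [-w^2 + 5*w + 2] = 5 - 2*w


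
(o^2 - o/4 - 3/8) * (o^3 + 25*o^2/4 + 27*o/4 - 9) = o^5 + 6*o^4 + 77*o^3/16 - 417*o^2/32 - 9*o/32 + 27/8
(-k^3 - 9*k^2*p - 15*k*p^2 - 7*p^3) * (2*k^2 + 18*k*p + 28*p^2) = -2*k^5 - 36*k^4*p - 220*k^3*p^2 - 536*k^2*p^3 - 546*k*p^4 - 196*p^5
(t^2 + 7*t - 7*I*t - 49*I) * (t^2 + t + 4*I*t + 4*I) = t^4 + 8*t^3 - 3*I*t^3 + 35*t^2 - 24*I*t^2 + 224*t - 21*I*t + 196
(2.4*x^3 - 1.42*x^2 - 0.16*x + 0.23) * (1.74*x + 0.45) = 4.176*x^4 - 1.3908*x^3 - 0.9174*x^2 + 0.3282*x + 0.1035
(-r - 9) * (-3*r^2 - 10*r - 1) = 3*r^3 + 37*r^2 + 91*r + 9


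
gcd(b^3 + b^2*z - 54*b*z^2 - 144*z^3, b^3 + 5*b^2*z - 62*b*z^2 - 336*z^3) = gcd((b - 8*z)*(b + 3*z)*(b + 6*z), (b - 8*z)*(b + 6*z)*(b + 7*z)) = -b^2 + 2*b*z + 48*z^2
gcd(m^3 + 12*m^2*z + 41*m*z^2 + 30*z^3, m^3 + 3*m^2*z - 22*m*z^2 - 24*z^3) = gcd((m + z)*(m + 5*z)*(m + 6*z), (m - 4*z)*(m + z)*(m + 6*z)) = m^2 + 7*m*z + 6*z^2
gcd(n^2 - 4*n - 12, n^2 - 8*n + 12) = n - 6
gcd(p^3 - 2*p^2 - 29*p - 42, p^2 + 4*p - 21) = 1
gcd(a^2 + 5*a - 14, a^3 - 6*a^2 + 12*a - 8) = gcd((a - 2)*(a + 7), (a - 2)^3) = a - 2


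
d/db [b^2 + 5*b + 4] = 2*b + 5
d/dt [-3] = 0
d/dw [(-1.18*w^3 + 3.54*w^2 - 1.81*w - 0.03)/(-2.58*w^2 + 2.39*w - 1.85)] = (3.0444*w^4 - 5.6404*w^3 + 10.3398*w^2 - 13.2528*w + 3.4202)/(6.6564*w^4 - 12.3324*w^3 + 15.2581*w^2 - 8.843*w + 3.4225)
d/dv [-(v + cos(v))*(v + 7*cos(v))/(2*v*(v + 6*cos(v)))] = (v^3*sin(v) + 7*v^2*sin(2*v)/2 + v^2*cos(v) + 21*v*sin(v)*cos(v)^2 + 7*v*cos(v)^2 + 21*cos(v)^3)/(v^2*(v + 6*cos(v))^2)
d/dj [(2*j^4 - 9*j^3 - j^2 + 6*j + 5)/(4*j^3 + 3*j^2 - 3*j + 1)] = (8*j^6 + 12*j^5 - 41*j^4 + 14*j^3 - 102*j^2 - 32*j + 21)/(16*j^6 + 24*j^5 - 15*j^4 - 10*j^3 + 15*j^2 - 6*j + 1)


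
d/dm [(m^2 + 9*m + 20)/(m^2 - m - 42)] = 2*(-5*m^2 - 62*m - 179)/(m^4 - 2*m^3 - 83*m^2 + 84*m + 1764)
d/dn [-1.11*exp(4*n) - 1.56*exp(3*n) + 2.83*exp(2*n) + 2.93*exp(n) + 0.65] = (-4.44*exp(3*n) - 4.68*exp(2*n) + 5.66*exp(n) + 2.93)*exp(n)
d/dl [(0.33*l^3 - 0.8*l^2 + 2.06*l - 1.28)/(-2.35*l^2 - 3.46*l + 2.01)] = (-0.7755*l^4 - 2.2836*l^3 + 9.5989*l^2 - 9.232*l - 0.2882)/(5.5225*l^4 + 16.262*l^3 + 2.5246*l^2 - 13.9092*l + 4.0401)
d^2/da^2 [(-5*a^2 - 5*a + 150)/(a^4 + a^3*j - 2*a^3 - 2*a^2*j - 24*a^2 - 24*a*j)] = 10*(a^2*(-a^3 - a^2*j + 2*a^2 + 2*a*j + 24*a + 24*j)^2 - a*((2*a + 1)*(-4*a^3 - 3*a^2*j + 6*a^2 + 4*a*j + 48*a + 24*j) + (a^2 + a - 30)*(-6*a^2 - 3*a*j + 6*a + 2*j + 24))*(-a^3 - a^2*j + 2*a^2 + 2*a*j + 24*a + 24*j) + (a^2 + a - 30)*(-4*a^3 - 3*a^2*j + 6*a^2 + 4*a*j + 48*a + 24*j)^2)/(a^3*(-a^3 - a^2*j + 2*a^2 + 2*a*j + 24*a + 24*j)^3)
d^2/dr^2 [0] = 0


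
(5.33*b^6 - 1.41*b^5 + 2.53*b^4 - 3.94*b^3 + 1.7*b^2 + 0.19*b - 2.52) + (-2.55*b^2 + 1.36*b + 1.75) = 5.33*b^6 - 1.41*b^5 + 2.53*b^4 - 3.94*b^3 - 0.85*b^2 + 1.55*b - 0.77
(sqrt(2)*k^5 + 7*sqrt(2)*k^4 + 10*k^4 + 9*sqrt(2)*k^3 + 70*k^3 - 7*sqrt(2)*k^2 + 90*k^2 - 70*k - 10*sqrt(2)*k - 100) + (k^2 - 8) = sqrt(2)*k^5 + 7*sqrt(2)*k^4 + 10*k^4 + 9*sqrt(2)*k^3 + 70*k^3 - 7*sqrt(2)*k^2 + 91*k^2 - 70*k - 10*sqrt(2)*k - 108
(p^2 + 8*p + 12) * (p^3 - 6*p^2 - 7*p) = p^5 + 2*p^4 - 43*p^3 - 128*p^2 - 84*p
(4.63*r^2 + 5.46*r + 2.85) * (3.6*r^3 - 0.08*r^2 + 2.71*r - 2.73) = 16.668*r^5 + 19.2856*r^4 + 22.3705*r^3 + 1.9287*r^2 - 7.1823*r - 7.7805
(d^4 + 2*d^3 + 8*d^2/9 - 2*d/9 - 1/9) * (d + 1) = d^5 + 3*d^4 + 26*d^3/9 + 2*d^2/3 - d/3 - 1/9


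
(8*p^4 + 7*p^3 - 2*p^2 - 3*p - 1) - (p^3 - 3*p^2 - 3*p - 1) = 8*p^4 + 6*p^3 + p^2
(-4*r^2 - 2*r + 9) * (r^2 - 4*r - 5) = -4*r^4 + 14*r^3 + 37*r^2 - 26*r - 45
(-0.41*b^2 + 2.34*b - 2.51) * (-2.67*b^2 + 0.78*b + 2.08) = 1.0947*b^4 - 6.5676*b^3 + 7.6741*b^2 + 2.9094*b - 5.2208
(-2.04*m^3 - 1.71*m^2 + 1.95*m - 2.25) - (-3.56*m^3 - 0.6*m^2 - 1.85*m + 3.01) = 1.52*m^3 - 1.11*m^2 + 3.8*m - 5.26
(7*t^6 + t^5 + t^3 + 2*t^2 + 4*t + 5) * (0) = 0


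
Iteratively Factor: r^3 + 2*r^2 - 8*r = (r - 2)*(r^2 + 4*r) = r*(r - 2)*(r + 4)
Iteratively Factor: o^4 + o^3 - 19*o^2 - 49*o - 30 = (o - 5)*(o^3 + 6*o^2 + 11*o + 6) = (o - 5)*(o + 3)*(o^2 + 3*o + 2) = (o - 5)*(o + 2)*(o + 3)*(o + 1)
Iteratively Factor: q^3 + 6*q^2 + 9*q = (q + 3)*(q^2 + 3*q) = q*(q + 3)*(q + 3)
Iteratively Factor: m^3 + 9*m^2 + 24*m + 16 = (m + 1)*(m^2 + 8*m + 16) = (m + 1)*(m + 4)*(m + 4)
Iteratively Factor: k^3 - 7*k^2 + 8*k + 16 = (k - 4)*(k^2 - 3*k - 4) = (k - 4)^2*(k + 1)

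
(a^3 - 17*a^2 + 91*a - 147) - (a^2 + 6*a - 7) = a^3 - 18*a^2 + 85*a - 140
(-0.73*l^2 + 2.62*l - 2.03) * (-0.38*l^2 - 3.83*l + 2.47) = 0.2774*l^4 + 1.8003*l^3 - 11.0663*l^2 + 14.2463*l - 5.0141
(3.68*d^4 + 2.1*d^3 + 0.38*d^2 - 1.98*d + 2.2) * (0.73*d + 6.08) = 2.6864*d^5 + 23.9074*d^4 + 13.0454*d^3 + 0.865*d^2 - 10.4324*d + 13.376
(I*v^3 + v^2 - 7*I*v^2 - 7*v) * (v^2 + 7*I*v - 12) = I*v^5 - 6*v^4 - 7*I*v^4 + 42*v^3 - 5*I*v^3 - 12*v^2 + 35*I*v^2 + 84*v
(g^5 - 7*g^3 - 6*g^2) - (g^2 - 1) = g^5 - 7*g^3 - 7*g^2 + 1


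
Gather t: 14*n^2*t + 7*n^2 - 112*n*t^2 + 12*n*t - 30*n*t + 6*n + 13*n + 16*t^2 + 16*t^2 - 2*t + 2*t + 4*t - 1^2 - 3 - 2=7*n^2 + 19*n + t^2*(32 - 112*n) + t*(14*n^2 - 18*n + 4) - 6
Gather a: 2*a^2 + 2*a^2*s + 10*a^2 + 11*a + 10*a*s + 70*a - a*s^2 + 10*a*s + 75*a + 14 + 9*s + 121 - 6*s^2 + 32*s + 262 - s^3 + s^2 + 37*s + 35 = a^2*(2*s + 12) + a*(-s^2 + 20*s + 156) - s^3 - 5*s^2 + 78*s + 432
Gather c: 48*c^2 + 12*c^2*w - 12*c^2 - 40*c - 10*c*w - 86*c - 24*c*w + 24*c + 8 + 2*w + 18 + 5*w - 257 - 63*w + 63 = c^2*(12*w + 36) + c*(-34*w - 102) - 56*w - 168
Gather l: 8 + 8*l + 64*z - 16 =8*l + 64*z - 8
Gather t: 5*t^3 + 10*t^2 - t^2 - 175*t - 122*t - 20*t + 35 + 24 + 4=5*t^3 + 9*t^2 - 317*t + 63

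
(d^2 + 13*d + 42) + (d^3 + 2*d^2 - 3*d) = d^3 + 3*d^2 + 10*d + 42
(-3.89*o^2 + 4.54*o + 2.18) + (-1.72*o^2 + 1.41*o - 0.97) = -5.61*o^2 + 5.95*o + 1.21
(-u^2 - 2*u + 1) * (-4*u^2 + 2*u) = 4*u^4 + 6*u^3 - 8*u^2 + 2*u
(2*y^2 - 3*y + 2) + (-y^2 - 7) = y^2 - 3*y - 5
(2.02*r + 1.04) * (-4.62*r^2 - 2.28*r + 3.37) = -9.3324*r^3 - 9.4104*r^2 + 4.4362*r + 3.5048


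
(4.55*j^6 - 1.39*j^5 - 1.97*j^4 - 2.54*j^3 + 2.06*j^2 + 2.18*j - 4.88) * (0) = 0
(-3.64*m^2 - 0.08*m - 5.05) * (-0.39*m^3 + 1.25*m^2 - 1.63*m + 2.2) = 1.4196*m^5 - 4.5188*m^4 + 7.8027*m^3 - 14.1901*m^2 + 8.0555*m - 11.11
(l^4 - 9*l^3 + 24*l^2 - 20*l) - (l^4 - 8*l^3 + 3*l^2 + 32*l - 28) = -l^3 + 21*l^2 - 52*l + 28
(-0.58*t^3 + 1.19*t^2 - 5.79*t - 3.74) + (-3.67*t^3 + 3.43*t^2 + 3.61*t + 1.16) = -4.25*t^3 + 4.62*t^2 - 2.18*t - 2.58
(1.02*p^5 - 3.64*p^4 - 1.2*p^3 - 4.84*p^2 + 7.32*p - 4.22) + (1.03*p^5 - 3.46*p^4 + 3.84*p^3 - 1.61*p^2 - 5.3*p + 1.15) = 2.05*p^5 - 7.1*p^4 + 2.64*p^3 - 6.45*p^2 + 2.02*p - 3.07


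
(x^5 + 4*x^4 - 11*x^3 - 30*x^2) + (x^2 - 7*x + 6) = x^5 + 4*x^4 - 11*x^3 - 29*x^2 - 7*x + 6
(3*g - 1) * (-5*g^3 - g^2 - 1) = -15*g^4 + 2*g^3 + g^2 - 3*g + 1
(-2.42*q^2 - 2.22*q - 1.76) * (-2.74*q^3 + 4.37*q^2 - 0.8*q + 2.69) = 6.6308*q^5 - 4.4926*q^4 - 2.943*q^3 - 12.425*q^2 - 4.5638*q - 4.7344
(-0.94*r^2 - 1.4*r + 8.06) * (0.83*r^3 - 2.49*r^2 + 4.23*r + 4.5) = -0.7802*r^5 + 1.1786*r^4 + 6.1996*r^3 - 30.2214*r^2 + 27.7938*r + 36.27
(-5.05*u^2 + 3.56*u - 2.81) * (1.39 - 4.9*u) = 24.745*u^3 - 24.4635*u^2 + 18.7174*u - 3.9059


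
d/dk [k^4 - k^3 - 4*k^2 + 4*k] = 4*k^3 - 3*k^2 - 8*k + 4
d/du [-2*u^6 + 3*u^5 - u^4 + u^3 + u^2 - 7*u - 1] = -12*u^5 + 15*u^4 - 4*u^3 + 3*u^2 + 2*u - 7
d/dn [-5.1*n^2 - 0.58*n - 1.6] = -10.2*n - 0.58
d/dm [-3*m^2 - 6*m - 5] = -6*m - 6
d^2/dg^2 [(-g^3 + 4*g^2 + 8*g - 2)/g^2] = 4*(4*g - 3)/g^4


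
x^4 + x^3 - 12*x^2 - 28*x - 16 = (x - 4)*(x + 1)*(x + 2)^2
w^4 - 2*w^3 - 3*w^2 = w^2*(w - 3)*(w + 1)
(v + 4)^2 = v^2 + 8*v + 16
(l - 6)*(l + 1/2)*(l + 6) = l^3 + l^2/2 - 36*l - 18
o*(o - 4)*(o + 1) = o^3 - 3*o^2 - 4*o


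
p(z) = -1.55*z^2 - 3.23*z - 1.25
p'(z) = -3.1*z - 3.23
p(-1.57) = 0.00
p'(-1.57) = 1.64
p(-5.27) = -27.28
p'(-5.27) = 13.11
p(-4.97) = -23.48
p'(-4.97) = 12.18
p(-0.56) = 0.07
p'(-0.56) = -1.49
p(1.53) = -9.82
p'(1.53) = -7.97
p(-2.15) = -1.47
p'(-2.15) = 3.44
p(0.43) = -2.93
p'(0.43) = -4.56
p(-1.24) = 0.37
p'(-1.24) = 0.61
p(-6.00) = -37.67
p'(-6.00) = 15.37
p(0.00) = -1.25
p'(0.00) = -3.23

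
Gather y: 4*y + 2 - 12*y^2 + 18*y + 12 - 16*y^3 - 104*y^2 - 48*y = -16*y^3 - 116*y^2 - 26*y + 14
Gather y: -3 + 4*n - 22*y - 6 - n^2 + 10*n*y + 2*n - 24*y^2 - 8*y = -n^2 + 6*n - 24*y^2 + y*(10*n - 30) - 9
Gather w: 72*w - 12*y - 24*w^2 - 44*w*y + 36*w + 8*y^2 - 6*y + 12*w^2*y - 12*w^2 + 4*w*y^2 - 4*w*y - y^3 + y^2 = w^2*(12*y - 36) + w*(4*y^2 - 48*y + 108) - y^3 + 9*y^2 - 18*y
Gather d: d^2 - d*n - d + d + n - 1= d^2 - d*n + n - 1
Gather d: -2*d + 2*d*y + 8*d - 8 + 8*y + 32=d*(2*y + 6) + 8*y + 24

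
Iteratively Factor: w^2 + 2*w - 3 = (w + 3)*(w - 1)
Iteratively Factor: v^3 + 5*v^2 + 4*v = (v + 4)*(v^2 + v) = v*(v + 4)*(v + 1)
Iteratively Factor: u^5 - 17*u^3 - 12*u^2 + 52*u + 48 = (u - 4)*(u^4 + 4*u^3 - u^2 - 16*u - 12) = (u - 4)*(u - 2)*(u^3 + 6*u^2 + 11*u + 6) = (u - 4)*(u - 2)*(u + 1)*(u^2 + 5*u + 6) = (u - 4)*(u - 2)*(u + 1)*(u + 3)*(u + 2)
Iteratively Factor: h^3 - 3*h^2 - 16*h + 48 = (h + 4)*(h^2 - 7*h + 12) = (h - 3)*(h + 4)*(h - 4)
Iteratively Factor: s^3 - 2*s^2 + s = (s - 1)*(s^2 - s) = s*(s - 1)*(s - 1)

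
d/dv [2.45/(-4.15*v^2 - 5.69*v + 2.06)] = (20.335*v + 13.9405)/(4.15*v^2 + 5.69*v - 2.06)^2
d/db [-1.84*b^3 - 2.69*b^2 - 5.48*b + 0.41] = -5.52*b^2 - 5.38*b - 5.48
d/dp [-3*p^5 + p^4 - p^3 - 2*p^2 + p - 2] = -15*p^4 + 4*p^3 - 3*p^2 - 4*p + 1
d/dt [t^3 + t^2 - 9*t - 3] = 3*t^2 + 2*t - 9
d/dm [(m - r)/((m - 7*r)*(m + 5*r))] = ((-m + r)*(m - 7*r) + (-m + r)*(m + 5*r) + (m - 7*r)*(m + 5*r))/((m - 7*r)^2*(m + 5*r)^2)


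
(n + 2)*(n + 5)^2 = n^3 + 12*n^2 + 45*n + 50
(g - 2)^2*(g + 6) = g^3 + 2*g^2 - 20*g + 24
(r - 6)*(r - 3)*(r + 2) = r^3 - 7*r^2 + 36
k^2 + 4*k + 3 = (k + 1)*(k + 3)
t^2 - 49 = (t - 7)*(t + 7)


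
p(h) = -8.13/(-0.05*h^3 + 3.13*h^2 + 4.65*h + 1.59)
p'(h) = -8.13*(0.15*h^2 - 6.26*h - 4.65)/(-0.05*h^3 + 3.13*h^2 + 4.65*h + 1.59)^2 = (-1.2195*h^2 + 50.8938*h + 37.8045)/(-0.05*h^3 + 3.13*h^2 + 4.65*h + 1.59)^2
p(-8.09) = -0.04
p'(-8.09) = -0.01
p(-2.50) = -0.79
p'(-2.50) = -0.91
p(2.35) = -0.28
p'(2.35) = 0.18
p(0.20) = -3.07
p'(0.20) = 6.85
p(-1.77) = -2.36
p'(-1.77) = -4.73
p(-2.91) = -0.51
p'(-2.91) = -0.48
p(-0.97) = -115.89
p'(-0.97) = -2582.73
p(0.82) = -1.09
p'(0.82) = 1.41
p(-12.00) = -0.02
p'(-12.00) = -0.00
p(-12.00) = -0.02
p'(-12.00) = -0.00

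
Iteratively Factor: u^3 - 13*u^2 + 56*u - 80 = (u - 4)*(u^2 - 9*u + 20) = (u - 5)*(u - 4)*(u - 4)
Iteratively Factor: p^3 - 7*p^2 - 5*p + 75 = (p - 5)*(p^2 - 2*p - 15) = (p - 5)^2*(p + 3)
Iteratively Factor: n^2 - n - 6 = (n + 2)*(n - 3)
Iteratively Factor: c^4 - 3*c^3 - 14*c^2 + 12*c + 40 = (c - 5)*(c^3 + 2*c^2 - 4*c - 8) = (c - 5)*(c - 2)*(c^2 + 4*c + 4) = (c - 5)*(c - 2)*(c + 2)*(c + 2)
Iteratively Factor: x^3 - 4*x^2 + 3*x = (x)*(x^2 - 4*x + 3) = x*(x - 1)*(x - 3)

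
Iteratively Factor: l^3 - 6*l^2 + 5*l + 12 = (l + 1)*(l^2 - 7*l + 12) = (l - 3)*(l + 1)*(l - 4)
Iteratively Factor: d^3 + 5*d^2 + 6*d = (d)*(d^2 + 5*d + 6) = d*(d + 2)*(d + 3)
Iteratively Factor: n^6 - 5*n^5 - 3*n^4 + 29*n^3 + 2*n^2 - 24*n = (n - 3)*(n^5 - 2*n^4 - 9*n^3 + 2*n^2 + 8*n) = (n - 3)*(n + 1)*(n^4 - 3*n^3 - 6*n^2 + 8*n) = (n - 3)*(n + 1)*(n + 2)*(n^3 - 5*n^2 + 4*n) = (n - 4)*(n - 3)*(n + 1)*(n + 2)*(n^2 - n) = (n - 4)*(n - 3)*(n - 1)*(n + 1)*(n + 2)*(n)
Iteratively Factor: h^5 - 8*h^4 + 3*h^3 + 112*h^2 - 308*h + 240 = (h - 5)*(h^4 - 3*h^3 - 12*h^2 + 52*h - 48) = (h - 5)*(h - 3)*(h^3 - 12*h + 16) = (h - 5)*(h - 3)*(h + 4)*(h^2 - 4*h + 4) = (h - 5)*(h - 3)*(h - 2)*(h + 4)*(h - 2)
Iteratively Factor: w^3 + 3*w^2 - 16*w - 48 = (w + 3)*(w^2 - 16) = (w - 4)*(w + 3)*(w + 4)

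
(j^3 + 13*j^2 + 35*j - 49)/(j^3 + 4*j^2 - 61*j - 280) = (j^2 + 6*j - 7)/(j^2 - 3*j - 40)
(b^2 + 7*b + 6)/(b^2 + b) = (b + 6)/b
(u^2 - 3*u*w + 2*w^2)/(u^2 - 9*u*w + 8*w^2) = (u - 2*w)/(u - 8*w)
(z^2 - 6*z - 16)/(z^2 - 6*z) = (z^2 - 6*z - 16)/(z*(z - 6))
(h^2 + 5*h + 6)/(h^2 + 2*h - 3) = (h + 2)/(h - 1)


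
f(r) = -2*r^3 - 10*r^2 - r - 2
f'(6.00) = -337.00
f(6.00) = -800.00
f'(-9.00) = -307.00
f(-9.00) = 655.00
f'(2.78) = -102.97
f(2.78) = -125.03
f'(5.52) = -294.22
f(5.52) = -648.62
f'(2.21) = -74.50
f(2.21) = -74.64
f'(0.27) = -6.84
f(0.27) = -3.04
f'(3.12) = -121.81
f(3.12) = -163.21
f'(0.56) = -14.08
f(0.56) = -6.05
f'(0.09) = -2.85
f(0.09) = -2.17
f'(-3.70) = -9.14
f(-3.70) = -33.89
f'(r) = -6*r^2 - 20*r - 1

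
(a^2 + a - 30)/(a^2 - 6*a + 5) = (a + 6)/(a - 1)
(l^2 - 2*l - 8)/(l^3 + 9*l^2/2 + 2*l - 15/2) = 2*(l^2 - 2*l - 8)/(2*l^3 + 9*l^2 + 4*l - 15)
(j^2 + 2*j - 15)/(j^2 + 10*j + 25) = (j - 3)/(j + 5)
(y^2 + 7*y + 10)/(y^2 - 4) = (y + 5)/(y - 2)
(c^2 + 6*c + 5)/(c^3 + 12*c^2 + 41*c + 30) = 1/(c + 6)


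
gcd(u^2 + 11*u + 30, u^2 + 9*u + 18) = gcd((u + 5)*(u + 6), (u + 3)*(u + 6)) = u + 6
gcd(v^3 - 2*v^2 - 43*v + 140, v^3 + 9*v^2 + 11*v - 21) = v + 7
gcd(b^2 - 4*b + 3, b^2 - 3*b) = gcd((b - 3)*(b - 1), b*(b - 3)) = b - 3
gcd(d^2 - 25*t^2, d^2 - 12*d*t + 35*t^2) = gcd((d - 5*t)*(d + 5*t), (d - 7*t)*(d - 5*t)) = -d + 5*t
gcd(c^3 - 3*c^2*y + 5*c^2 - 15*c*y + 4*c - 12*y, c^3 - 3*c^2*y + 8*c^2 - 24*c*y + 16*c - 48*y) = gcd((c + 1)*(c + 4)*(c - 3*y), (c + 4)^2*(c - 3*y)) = -c^2 + 3*c*y - 4*c + 12*y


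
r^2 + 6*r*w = r*(r + 6*w)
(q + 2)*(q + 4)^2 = q^3 + 10*q^2 + 32*q + 32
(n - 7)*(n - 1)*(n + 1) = n^3 - 7*n^2 - n + 7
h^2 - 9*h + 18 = (h - 6)*(h - 3)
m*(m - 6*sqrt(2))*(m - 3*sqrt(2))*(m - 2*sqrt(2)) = m^4 - 11*sqrt(2)*m^3 + 72*m^2 - 72*sqrt(2)*m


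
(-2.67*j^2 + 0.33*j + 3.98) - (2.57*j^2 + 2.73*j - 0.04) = -5.24*j^2 - 2.4*j + 4.02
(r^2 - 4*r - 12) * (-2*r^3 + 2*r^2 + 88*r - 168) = -2*r^5 + 10*r^4 + 104*r^3 - 544*r^2 - 384*r + 2016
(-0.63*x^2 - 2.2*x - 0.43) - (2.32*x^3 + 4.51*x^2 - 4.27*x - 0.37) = -2.32*x^3 - 5.14*x^2 + 2.07*x - 0.06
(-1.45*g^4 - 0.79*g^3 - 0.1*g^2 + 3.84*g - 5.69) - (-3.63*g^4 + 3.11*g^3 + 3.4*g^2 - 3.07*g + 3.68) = 2.18*g^4 - 3.9*g^3 - 3.5*g^2 + 6.91*g - 9.37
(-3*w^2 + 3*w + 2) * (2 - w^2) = 3*w^4 - 3*w^3 - 8*w^2 + 6*w + 4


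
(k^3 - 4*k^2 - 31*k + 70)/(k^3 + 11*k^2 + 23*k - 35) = (k^2 - 9*k + 14)/(k^2 + 6*k - 7)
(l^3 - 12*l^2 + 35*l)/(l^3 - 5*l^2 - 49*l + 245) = l/(l + 7)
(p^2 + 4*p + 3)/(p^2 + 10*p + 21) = (p + 1)/(p + 7)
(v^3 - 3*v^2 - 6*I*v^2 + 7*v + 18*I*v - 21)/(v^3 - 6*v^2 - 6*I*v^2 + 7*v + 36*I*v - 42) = (v - 3)/(v - 6)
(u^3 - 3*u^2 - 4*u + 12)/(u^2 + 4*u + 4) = (u^2 - 5*u + 6)/(u + 2)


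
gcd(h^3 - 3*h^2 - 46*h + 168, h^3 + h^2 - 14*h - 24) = h - 4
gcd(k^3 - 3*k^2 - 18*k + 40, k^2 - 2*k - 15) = k - 5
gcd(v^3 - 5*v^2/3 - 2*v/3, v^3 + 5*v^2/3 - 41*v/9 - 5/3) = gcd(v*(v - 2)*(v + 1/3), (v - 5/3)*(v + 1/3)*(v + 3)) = v + 1/3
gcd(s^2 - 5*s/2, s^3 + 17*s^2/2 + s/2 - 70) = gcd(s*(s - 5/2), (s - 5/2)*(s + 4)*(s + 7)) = s - 5/2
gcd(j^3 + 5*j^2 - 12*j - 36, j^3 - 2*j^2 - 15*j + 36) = j - 3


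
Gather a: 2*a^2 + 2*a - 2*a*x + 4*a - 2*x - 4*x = 2*a^2 + a*(6 - 2*x) - 6*x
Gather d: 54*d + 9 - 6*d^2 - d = -6*d^2 + 53*d + 9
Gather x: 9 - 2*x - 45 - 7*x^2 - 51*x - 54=-7*x^2 - 53*x - 90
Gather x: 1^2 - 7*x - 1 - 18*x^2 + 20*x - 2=-18*x^2 + 13*x - 2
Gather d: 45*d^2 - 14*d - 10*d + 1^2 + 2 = 45*d^2 - 24*d + 3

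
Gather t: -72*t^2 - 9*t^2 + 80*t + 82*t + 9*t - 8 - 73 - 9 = -81*t^2 + 171*t - 90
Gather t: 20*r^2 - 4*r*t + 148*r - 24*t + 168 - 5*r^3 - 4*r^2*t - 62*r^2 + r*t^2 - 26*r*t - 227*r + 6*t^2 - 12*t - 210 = -5*r^3 - 42*r^2 - 79*r + t^2*(r + 6) + t*(-4*r^2 - 30*r - 36) - 42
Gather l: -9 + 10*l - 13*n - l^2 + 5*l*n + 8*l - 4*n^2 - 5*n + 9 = -l^2 + l*(5*n + 18) - 4*n^2 - 18*n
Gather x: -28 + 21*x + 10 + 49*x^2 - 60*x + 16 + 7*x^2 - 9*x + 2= 56*x^2 - 48*x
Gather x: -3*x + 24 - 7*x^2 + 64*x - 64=-7*x^2 + 61*x - 40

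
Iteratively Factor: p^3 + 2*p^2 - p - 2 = (p + 1)*(p^2 + p - 2) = (p - 1)*(p + 1)*(p + 2)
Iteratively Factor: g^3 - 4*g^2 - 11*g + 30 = (g - 2)*(g^2 - 2*g - 15) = (g - 2)*(g + 3)*(g - 5)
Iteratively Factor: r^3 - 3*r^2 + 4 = (r - 2)*(r^2 - r - 2) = (r - 2)^2*(r + 1)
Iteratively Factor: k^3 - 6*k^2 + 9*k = (k - 3)*(k^2 - 3*k) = k*(k - 3)*(k - 3)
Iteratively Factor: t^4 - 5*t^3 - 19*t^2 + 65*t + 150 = (t - 5)*(t^3 - 19*t - 30) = (t - 5)^2*(t^2 + 5*t + 6) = (t - 5)^2*(t + 3)*(t + 2)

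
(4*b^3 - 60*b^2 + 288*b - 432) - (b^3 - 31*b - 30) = 3*b^3 - 60*b^2 + 319*b - 402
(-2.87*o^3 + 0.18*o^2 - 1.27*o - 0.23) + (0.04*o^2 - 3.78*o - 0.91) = -2.87*o^3 + 0.22*o^2 - 5.05*o - 1.14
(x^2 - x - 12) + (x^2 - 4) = 2*x^2 - x - 16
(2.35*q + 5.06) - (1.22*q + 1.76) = 1.13*q + 3.3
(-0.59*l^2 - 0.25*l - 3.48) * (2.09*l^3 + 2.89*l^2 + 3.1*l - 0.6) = -1.2331*l^5 - 2.2276*l^4 - 9.8247*l^3 - 10.4782*l^2 - 10.638*l + 2.088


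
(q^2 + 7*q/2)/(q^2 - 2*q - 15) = q*(2*q + 7)/(2*(q^2 - 2*q - 15))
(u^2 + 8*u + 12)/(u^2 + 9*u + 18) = (u + 2)/(u + 3)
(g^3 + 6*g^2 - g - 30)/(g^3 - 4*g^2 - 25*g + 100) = (g^2 + g - 6)/(g^2 - 9*g + 20)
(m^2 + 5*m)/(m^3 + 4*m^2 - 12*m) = (m + 5)/(m^2 + 4*m - 12)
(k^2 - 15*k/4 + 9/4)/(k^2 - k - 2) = (-k^2 + 15*k/4 - 9/4)/(-k^2 + k + 2)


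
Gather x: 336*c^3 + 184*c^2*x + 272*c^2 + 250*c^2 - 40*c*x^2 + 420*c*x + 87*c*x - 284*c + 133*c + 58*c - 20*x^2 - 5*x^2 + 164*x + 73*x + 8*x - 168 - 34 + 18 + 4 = 336*c^3 + 522*c^2 - 93*c + x^2*(-40*c - 25) + x*(184*c^2 + 507*c + 245) - 180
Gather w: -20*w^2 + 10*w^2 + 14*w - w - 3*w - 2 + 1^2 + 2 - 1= -10*w^2 + 10*w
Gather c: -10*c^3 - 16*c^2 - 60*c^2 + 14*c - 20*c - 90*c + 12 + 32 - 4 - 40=-10*c^3 - 76*c^2 - 96*c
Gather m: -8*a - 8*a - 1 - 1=-16*a - 2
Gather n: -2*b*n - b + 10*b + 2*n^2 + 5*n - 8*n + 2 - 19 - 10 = 9*b + 2*n^2 + n*(-2*b - 3) - 27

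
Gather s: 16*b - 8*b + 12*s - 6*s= 8*b + 6*s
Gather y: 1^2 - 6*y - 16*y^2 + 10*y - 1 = -16*y^2 + 4*y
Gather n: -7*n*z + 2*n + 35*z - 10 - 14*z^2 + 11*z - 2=n*(2 - 7*z) - 14*z^2 + 46*z - 12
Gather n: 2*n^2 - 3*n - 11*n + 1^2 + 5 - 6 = 2*n^2 - 14*n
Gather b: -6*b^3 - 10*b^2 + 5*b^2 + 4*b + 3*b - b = -6*b^3 - 5*b^2 + 6*b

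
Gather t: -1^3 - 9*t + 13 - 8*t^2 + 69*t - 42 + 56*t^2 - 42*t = 48*t^2 + 18*t - 30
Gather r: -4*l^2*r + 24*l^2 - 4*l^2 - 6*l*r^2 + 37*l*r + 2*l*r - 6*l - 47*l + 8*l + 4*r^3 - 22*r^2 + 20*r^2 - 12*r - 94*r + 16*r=20*l^2 - 45*l + 4*r^3 + r^2*(-6*l - 2) + r*(-4*l^2 + 39*l - 90)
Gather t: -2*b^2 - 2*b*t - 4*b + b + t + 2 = -2*b^2 - 3*b + t*(1 - 2*b) + 2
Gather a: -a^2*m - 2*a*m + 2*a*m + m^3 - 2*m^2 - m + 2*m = -a^2*m + m^3 - 2*m^2 + m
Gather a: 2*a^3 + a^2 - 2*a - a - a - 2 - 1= 2*a^3 + a^2 - 4*a - 3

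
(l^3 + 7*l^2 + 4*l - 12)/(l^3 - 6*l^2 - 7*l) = (-l^3 - 7*l^2 - 4*l + 12)/(l*(-l^2 + 6*l + 7))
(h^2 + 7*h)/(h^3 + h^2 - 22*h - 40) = h*(h + 7)/(h^3 + h^2 - 22*h - 40)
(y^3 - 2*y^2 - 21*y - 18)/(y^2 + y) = y - 3 - 18/y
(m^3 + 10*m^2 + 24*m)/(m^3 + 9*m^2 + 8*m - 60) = m*(m + 4)/(m^2 + 3*m - 10)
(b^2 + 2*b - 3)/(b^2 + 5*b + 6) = (b - 1)/(b + 2)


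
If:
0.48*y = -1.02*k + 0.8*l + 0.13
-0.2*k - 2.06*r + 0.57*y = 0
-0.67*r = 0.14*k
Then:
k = -2.47344559585492*y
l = -2.55364313471503*y - 0.1625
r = 0.516839378238342*y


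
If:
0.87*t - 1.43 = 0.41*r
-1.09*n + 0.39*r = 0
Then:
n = 0.759230252852987*t - 1.24793018572388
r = 2.1219512195122*t - 3.48780487804878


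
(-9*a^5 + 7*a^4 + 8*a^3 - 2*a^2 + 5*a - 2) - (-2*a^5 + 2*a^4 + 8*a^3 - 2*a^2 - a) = -7*a^5 + 5*a^4 + 6*a - 2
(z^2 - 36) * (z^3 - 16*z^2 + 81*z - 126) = z^5 - 16*z^4 + 45*z^3 + 450*z^2 - 2916*z + 4536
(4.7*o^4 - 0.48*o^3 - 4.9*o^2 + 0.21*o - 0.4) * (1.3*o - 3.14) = 6.11*o^5 - 15.382*o^4 - 4.8628*o^3 + 15.659*o^2 - 1.1794*o + 1.256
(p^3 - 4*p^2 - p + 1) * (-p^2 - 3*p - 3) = -p^5 + p^4 + 10*p^3 + 14*p^2 - 3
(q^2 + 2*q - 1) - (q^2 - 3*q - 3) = 5*q + 2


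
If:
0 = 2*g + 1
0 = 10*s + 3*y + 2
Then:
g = -1/2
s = -3*y/10 - 1/5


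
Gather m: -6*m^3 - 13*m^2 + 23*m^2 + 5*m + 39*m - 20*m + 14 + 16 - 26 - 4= -6*m^3 + 10*m^2 + 24*m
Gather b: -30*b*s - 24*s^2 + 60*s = -30*b*s - 24*s^2 + 60*s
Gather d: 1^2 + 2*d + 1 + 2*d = 4*d + 2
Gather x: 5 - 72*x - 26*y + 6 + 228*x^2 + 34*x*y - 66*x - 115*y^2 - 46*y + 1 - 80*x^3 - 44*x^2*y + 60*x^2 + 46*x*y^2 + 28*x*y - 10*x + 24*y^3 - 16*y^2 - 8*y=-80*x^3 + x^2*(288 - 44*y) + x*(46*y^2 + 62*y - 148) + 24*y^3 - 131*y^2 - 80*y + 12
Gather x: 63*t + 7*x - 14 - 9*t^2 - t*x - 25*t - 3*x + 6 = -9*t^2 + 38*t + x*(4 - t) - 8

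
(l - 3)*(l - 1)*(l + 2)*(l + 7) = l^4 + 5*l^3 - 19*l^2 - 29*l + 42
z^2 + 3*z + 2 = (z + 1)*(z + 2)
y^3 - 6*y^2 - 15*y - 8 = (y - 8)*(y + 1)^2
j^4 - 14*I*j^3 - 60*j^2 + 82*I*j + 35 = (j - 7*I)*(j - 5*I)*(j - I)^2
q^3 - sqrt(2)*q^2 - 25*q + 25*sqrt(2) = (q - 5)*(q + 5)*(q - sqrt(2))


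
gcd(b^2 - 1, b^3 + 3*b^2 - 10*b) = 1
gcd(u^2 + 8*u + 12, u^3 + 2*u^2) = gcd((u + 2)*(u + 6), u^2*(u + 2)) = u + 2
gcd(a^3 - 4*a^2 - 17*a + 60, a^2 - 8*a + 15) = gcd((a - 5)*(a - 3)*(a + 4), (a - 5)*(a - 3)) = a^2 - 8*a + 15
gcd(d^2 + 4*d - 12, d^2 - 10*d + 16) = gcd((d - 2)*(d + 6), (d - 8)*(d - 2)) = d - 2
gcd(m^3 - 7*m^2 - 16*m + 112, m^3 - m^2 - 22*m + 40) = m - 4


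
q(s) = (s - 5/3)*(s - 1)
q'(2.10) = 1.53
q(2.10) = 0.48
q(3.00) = 2.67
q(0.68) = 0.32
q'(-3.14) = -8.95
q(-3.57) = 23.93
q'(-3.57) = -9.81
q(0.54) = 0.52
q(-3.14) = 19.90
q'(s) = 2*s - 8/3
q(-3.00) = 18.67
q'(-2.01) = -6.69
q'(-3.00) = -8.67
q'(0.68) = -1.31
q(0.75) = 0.23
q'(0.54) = -1.59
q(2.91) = 2.37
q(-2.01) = 11.07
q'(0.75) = -1.17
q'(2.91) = 3.15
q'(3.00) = 3.33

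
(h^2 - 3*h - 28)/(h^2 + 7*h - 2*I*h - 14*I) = (h^2 - 3*h - 28)/(h^2 + h*(7 - 2*I) - 14*I)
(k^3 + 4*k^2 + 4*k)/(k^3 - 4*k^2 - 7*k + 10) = k*(k + 2)/(k^2 - 6*k + 5)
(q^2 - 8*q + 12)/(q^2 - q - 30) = (q - 2)/(q + 5)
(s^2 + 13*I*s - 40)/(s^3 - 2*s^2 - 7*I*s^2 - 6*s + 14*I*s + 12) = (s^2 + 13*I*s - 40)/(s^3 + s^2*(-2 - 7*I) + s*(-6 + 14*I) + 12)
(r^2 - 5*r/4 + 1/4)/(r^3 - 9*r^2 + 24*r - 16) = (r - 1/4)/(r^2 - 8*r + 16)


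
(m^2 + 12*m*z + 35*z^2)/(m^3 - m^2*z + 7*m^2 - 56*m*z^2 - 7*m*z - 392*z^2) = (-m - 5*z)/(-m^2 + 8*m*z - 7*m + 56*z)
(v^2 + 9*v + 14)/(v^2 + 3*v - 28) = (v + 2)/(v - 4)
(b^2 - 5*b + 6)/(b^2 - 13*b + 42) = (b^2 - 5*b + 6)/(b^2 - 13*b + 42)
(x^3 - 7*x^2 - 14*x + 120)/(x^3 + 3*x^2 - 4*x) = (x^2 - 11*x + 30)/(x*(x - 1))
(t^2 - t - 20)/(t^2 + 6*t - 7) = (t^2 - t - 20)/(t^2 + 6*t - 7)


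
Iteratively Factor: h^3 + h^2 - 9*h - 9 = (h + 3)*(h^2 - 2*h - 3) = (h - 3)*(h + 3)*(h + 1)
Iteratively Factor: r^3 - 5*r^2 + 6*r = (r)*(r^2 - 5*r + 6) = r*(r - 2)*(r - 3)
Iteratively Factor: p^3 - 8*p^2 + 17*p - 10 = (p - 5)*(p^2 - 3*p + 2) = (p - 5)*(p - 1)*(p - 2)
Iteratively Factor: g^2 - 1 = (g + 1)*(g - 1)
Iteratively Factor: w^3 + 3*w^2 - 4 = (w + 2)*(w^2 + w - 2) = (w + 2)^2*(w - 1)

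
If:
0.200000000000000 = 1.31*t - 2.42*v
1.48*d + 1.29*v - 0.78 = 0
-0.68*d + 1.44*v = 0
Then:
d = 0.37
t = 0.48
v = 0.18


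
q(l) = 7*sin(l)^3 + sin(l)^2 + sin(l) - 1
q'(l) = 21*sin(l)^2*cos(l) + 2*sin(l)*cos(l) + cos(l)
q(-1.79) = -7.53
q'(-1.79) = -4.14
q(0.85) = 3.28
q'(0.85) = 9.47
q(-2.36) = -3.65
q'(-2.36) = -7.11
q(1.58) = 8.00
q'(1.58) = -0.22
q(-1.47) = -7.90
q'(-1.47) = 1.99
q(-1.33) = -7.44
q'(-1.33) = 4.50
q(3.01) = -0.84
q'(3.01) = -1.61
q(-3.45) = -0.41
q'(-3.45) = -3.37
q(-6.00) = -0.49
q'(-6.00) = 3.07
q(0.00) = -1.00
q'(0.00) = 1.00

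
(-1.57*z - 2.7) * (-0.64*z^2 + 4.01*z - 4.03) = 1.0048*z^3 - 4.5677*z^2 - 4.4999*z + 10.881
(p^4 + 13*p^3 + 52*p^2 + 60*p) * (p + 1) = p^5 + 14*p^4 + 65*p^3 + 112*p^2 + 60*p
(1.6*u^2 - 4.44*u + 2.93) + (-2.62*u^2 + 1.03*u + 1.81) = -1.02*u^2 - 3.41*u + 4.74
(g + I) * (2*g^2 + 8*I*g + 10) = 2*g^3 + 10*I*g^2 + 2*g + 10*I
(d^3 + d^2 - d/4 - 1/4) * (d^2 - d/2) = d^5 + d^4/2 - 3*d^3/4 - d^2/8 + d/8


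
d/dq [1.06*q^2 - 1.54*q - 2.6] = 2.12*q - 1.54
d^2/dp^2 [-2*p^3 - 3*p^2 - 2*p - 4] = -12*p - 6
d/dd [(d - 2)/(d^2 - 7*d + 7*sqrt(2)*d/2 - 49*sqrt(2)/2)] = 2*(2*d^2 - 14*d + 7*sqrt(2)*d - (d - 2)*(4*d - 14 + 7*sqrt(2)) - 49*sqrt(2))/(2*d^2 - 14*d + 7*sqrt(2)*d - 49*sqrt(2))^2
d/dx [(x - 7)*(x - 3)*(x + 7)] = 3*x^2 - 6*x - 49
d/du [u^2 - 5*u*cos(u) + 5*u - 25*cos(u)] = 5*u*sin(u) + 2*u + 25*sin(u) - 5*cos(u) + 5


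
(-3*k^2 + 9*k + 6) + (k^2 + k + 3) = -2*k^2 + 10*k + 9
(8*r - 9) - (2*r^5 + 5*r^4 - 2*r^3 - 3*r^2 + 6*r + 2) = -2*r^5 - 5*r^4 + 2*r^3 + 3*r^2 + 2*r - 11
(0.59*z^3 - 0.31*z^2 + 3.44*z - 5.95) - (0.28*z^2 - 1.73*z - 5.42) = 0.59*z^3 - 0.59*z^2 + 5.17*z - 0.53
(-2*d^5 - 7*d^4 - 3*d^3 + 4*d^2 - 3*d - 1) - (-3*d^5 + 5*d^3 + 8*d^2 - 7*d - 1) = d^5 - 7*d^4 - 8*d^3 - 4*d^2 + 4*d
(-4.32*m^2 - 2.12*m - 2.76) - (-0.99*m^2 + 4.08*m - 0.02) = -3.33*m^2 - 6.2*m - 2.74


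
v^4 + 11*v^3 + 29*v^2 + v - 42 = (v - 1)*(v + 2)*(v + 3)*(v + 7)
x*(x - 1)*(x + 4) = x^3 + 3*x^2 - 4*x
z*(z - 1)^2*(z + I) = z^4 - 2*z^3 + I*z^3 + z^2 - 2*I*z^2 + I*z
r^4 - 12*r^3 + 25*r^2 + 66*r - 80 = (r - 8)*(r - 5)*(r - 1)*(r + 2)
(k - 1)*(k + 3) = k^2 + 2*k - 3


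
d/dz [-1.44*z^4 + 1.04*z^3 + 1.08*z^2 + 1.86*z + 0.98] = -5.76*z^3 + 3.12*z^2 + 2.16*z + 1.86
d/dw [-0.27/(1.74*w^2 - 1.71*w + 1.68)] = (0.9396*w - 0.4617)/(1.74*w^2 - 1.71*w + 1.68)^2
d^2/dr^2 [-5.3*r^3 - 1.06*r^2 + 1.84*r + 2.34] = -31.8*r - 2.12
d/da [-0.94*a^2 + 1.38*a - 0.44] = 1.38 - 1.88*a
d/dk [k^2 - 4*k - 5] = 2*k - 4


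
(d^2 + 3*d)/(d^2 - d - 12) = d/(d - 4)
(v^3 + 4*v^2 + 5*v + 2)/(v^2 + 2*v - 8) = (v^3 + 4*v^2 + 5*v + 2)/(v^2 + 2*v - 8)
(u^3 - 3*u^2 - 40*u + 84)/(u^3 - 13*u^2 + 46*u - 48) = (u^2 - u - 42)/(u^2 - 11*u + 24)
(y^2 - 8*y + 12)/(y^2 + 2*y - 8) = (y - 6)/(y + 4)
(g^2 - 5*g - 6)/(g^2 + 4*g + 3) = (g - 6)/(g + 3)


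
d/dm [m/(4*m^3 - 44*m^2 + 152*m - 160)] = (m^3 - 11*m^2 - m*(3*m^2 - 22*m + 38) + 38*m - 40)/(4*(m^3 - 11*m^2 + 38*m - 40)^2)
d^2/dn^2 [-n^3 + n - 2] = -6*n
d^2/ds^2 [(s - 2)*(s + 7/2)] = 2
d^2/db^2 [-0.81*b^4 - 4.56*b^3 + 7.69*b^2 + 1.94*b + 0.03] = -9.72*b^2 - 27.36*b + 15.38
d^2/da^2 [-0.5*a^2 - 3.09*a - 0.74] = -1.00000000000000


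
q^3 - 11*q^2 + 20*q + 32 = (q - 8)*(q - 4)*(q + 1)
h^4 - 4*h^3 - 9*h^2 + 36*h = h*(h - 4)*(h - 3)*(h + 3)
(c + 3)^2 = c^2 + 6*c + 9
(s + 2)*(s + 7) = s^2 + 9*s + 14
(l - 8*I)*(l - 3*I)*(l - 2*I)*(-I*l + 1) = -I*l^4 - 12*l^3 + 33*I*l^2 + 2*l + 48*I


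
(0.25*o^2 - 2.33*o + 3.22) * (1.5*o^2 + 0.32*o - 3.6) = 0.375*o^4 - 3.415*o^3 + 3.1844*o^2 + 9.4184*o - 11.592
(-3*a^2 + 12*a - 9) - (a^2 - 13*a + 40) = -4*a^2 + 25*a - 49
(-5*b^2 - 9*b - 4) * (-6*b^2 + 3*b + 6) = 30*b^4 + 39*b^3 - 33*b^2 - 66*b - 24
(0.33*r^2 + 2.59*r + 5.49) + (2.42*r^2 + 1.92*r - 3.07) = 2.75*r^2 + 4.51*r + 2.42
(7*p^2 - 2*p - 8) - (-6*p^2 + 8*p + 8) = 13*p^2 - 10*p - 16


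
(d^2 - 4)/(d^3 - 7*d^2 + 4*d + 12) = (d + 2)/(d^2 - 5*d - 6)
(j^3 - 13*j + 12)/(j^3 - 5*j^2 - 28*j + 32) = (j - 3)/(j - 8)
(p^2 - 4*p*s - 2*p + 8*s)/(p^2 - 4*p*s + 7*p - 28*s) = (p - 2)/(p + 7)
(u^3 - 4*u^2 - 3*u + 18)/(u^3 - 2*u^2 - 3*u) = (u^2 - u - 6)/(u*(u + 1))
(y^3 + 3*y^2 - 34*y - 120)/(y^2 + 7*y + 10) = (y^2 - 2*y - 24)/(y + 2)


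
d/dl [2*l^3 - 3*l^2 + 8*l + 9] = 6*l^2 - 6*l + 8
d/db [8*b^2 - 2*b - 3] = 16*b - 2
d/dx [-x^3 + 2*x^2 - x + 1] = -3*x^2 + 4*x - 1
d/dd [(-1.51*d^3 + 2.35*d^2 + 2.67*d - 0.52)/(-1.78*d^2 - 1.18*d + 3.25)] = (2.6878*d^4 + 3.5636*d^3 - 12.7429*d^2 + 13.4238*d + 8.0639)/(3.1684*d^4 + 4.2008*d^3 - 10.1776*d^2 - 7.67*d + 10.5625)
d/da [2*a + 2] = 2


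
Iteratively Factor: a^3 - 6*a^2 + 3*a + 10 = (a - 2)*(a^2 - 4*a - 5) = (a - 5)*(a - 2)*(a + 1)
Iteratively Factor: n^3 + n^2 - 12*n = (n - 3)*(n^2 + 4*n) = n*(n - 3)*(n + 4)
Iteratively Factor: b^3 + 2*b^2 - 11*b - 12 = (b + 1)*(b^2 + b - 12) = (b + 1)*(b + 4)*(b - 3)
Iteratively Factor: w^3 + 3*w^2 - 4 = (w - 1)*(w^2 + 4*w + 4) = (w - 1)*(w + 2)*(w + 2)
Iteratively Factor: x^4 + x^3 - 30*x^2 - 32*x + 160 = (x + 4)*(x^3 - 3*x^2 - 18*x + 40) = (x + 4)^2*(x^2 - 7*x + 10) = (x - 2)*(x + 4)^2*(x - 5)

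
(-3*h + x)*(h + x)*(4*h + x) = -12*h^3 - 11*h^2*x + 2*h*x^2 + x^3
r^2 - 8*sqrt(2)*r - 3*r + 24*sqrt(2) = (r - 3)*(r - 8*sqrt(2))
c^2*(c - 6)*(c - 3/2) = c^4 - 15*c^3/2 + 9*c^2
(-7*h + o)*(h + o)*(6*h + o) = -42*h^3 - 43*h^2*o + o^3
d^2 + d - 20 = (d - 4)*(d + 5)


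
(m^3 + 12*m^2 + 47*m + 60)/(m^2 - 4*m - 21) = (m^2 + 9*m + 20)/(m - 7)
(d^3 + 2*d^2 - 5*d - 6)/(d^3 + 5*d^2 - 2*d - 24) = (d + 1)/(d + 4)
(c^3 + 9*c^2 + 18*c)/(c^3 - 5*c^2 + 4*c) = (c^2 + 9*c + 18)/(c^2 - 5*c + 4)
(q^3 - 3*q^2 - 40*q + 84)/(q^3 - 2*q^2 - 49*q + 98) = (q + 6)/(q + 7)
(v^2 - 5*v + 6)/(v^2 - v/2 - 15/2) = 2*(v - 2)/(2*v + 5)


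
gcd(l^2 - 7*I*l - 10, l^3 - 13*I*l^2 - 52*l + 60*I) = l^2 - 7*I*l - 10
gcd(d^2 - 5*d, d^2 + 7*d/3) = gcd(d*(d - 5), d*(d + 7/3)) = d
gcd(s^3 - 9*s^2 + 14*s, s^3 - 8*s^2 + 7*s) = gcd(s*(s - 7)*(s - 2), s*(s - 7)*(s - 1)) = s^2 - 7*s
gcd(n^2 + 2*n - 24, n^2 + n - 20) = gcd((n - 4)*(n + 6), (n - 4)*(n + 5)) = n - 4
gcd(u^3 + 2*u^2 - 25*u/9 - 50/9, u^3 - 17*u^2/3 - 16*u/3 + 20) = u^2 + u/3 - 10/3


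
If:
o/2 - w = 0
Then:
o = 2*w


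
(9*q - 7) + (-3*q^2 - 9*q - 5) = -3*q^2 - 12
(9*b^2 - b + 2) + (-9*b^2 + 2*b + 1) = b + 3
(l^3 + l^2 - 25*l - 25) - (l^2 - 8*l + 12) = l^3 - 17*l - 37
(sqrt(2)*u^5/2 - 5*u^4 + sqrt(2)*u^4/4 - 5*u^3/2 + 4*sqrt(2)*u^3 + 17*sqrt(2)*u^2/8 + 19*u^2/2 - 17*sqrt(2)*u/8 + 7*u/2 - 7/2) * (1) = sqrt(2)*u^5/2 - 5*u^4 + sqrt(2)*u^4/4 - 5*u^3/2 + 4*sqrt(2)*u^3 + 17*sqrt(2)*u^2/8 + 19*u^2/2 - 17*sqrt(2)*u/8 + 7*u/2 - 7/2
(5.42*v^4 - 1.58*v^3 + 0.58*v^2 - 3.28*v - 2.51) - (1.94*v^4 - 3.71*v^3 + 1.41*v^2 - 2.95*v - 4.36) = 3.48*v^4 + 2.13*v^3 - 0.83*v^2 - 0.33*v + 1.85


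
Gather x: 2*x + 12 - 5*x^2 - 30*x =-5*x^2 - 28*x + 12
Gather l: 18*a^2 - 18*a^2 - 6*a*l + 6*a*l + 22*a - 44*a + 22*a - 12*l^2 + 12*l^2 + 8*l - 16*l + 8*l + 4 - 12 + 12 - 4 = 0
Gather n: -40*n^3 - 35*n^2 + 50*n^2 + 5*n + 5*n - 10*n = -40*n^3 + 15*n^2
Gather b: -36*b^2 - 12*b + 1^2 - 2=-36*b^2 - 12*b - 1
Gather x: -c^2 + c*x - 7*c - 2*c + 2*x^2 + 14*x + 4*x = -c^2 - 9*c + 2*x^2 + x*(c + 18)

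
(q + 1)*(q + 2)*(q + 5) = q^3 + 8*q^2 + 17*q + 10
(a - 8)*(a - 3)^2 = a^3 - 14*a^2 + 57*a - 72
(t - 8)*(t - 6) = t^2 - 14*t + 48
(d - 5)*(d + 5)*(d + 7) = d^3 + 7*d^2 - 25*d - 175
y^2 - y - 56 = (y - 8)*(y + 7)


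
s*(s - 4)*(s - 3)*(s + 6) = s^4 - s^3 - 30*s^2 + 72*s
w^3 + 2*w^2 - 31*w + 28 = (w - 4)*(w - 1)*(w + 7)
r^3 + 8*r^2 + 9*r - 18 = (r - 1)*(r + 3)*(r + 6)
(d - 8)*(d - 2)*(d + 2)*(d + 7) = d^4 - d^3 - 60*d^2 + 4*d + 224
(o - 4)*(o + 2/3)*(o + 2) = o^3 - 4*o^2/3 - 28*o/3 - 16/3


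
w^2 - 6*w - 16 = (w - 8)*(w + 2)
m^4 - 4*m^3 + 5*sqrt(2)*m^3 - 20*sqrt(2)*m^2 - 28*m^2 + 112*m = m*(m - 4)*(m - 2*sqrt(2))*(m + 7*sqrt(2))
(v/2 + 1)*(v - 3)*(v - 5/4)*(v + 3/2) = v^4/2 - 3*v^3/8 - 65*v^2/16 + 3*v/16 + 45/8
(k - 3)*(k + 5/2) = k^2 - k/2 - 15/2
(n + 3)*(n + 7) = n^2 + 10*n + 21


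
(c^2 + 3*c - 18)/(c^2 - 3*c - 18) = (-c^2 - 3*c + 18)/(-c^2 + 3*c + 18)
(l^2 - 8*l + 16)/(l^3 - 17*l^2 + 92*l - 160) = (l - 4)/(l^2 - 13*l + 40)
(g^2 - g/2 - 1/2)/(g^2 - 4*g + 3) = (g + 1/2)/(g - 3)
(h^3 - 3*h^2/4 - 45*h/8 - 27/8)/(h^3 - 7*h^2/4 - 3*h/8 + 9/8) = (2*h^2 - 3*h - 9)/(2*h^2 - 5*h + 3)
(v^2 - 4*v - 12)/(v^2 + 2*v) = (v - 6)/v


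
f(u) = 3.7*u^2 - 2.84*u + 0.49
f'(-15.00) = -113.84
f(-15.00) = 875.59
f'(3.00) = 19.36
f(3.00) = 25.27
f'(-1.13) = -11.20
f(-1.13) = 8.42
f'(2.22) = 13.59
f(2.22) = 12.42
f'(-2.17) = -18.90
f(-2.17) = 24.08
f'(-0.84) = -9.06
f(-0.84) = 5.49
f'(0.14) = -1.80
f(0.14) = 0.16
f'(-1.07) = -10.76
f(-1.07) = 7.76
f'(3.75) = 24.91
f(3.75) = 41.87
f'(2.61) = 16.47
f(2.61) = 18.28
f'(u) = 7.4*u - 2.84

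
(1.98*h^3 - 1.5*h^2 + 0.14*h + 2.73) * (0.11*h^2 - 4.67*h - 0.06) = 0.2178*h^5 - 9.4116*h^4 + 6.9016*h^3 - 0.2635*h^2 - 12.7575*h - 0.1638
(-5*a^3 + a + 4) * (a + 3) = -5*a^4 - 15*a^3 + a^2 + 7*a + 12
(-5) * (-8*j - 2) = 40*j + 10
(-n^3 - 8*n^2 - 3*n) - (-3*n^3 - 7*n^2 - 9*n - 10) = 2*n^3 - n^2 + 6*n + 10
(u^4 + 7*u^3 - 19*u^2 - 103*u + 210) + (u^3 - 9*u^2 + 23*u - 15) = u^4 + 8*u^3 - 28*u^2 - 80*u + 195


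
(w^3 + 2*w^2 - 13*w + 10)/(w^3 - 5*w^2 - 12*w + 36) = (w^2 + 4*w - 5)/(w^2 - 3*w - 18)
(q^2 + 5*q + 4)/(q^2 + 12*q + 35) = (q^2 + 5*q + 4)/(q^2 + 12*q + 35)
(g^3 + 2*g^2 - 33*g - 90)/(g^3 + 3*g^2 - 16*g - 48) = (g^2 - g - 30)/(g^2 - 16)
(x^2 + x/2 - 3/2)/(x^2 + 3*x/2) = (x - 1)/x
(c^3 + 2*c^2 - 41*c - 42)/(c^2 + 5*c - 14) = (c^2 - 5*c - 6)/(c - 2)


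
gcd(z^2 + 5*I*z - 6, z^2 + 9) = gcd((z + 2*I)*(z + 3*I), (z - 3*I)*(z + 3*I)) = z + 3*I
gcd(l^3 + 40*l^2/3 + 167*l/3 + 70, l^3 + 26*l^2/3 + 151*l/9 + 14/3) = l^2 + 25*l/3 + 14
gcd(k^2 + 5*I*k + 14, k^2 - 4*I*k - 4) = k - 2*I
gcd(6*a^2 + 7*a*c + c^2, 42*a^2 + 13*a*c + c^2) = 6*a + c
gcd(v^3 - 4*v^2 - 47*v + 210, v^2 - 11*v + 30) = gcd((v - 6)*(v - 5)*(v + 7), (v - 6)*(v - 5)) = v^2 - 11*v + 30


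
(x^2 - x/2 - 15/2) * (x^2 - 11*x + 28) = x^4 - 23*x^3/2 + 26*x^2 + 137*x/2 - 210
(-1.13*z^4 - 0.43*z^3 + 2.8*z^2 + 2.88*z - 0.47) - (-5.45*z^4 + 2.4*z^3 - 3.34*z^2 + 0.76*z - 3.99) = 4.32*z^4 - 2.83*z^3 + 6.14*z^2 + 2.12*z + 3.52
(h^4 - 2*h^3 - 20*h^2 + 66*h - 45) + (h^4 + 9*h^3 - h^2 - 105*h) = 2*h^4 + 7*h^3 - 21*h^2 - 39*h - 45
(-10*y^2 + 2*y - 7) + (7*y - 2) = -10*y^2 + 9*y - 9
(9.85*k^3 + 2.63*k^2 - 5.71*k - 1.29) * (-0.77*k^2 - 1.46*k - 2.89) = -7.5845*k^5 - 16.4061*k^4 - 27.9096*k^3 + 1.7292*k^2 + 18.3853*k + 3.7281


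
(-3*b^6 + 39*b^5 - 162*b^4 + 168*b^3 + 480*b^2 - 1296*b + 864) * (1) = -3*b^6 + 39*b^5 - 162*b^4 + 168*b^3 + 480*b^2 - 1296*b + 864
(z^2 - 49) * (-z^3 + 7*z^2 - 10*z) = -z^5 + 7*z^4 + 39*z^3 - 343*z^2 + 490*z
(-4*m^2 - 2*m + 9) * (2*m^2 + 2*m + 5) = -8*m^4 - 12*m^3 - 6*m^2 + 8*m + 45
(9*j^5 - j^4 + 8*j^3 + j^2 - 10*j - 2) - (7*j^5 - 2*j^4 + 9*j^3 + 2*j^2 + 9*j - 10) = 2*j^5 + j^4 - j^3 - j^2 - 19*j + 8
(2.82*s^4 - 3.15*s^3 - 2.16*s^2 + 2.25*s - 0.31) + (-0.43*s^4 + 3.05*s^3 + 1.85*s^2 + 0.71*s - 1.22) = 2.39*s^4 - 0.1*s^3 - 0.31*s^2 + 2.96*s - 1.53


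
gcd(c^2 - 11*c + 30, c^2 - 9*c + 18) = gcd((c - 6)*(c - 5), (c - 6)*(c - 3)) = c - 6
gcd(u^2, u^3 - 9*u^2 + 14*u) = u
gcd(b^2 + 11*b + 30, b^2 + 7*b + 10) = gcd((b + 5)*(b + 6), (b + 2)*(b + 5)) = b + 5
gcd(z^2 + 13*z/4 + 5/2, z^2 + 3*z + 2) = z + 2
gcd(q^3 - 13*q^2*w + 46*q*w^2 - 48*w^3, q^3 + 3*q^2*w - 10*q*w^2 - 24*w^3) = q - 3*w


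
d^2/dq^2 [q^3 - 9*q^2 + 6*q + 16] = 6*q - 18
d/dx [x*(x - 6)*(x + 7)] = 3*x^2 + 2*x - 42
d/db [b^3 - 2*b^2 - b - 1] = 3*b^2 - 4*b - 1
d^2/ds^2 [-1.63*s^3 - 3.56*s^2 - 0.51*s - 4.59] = -9.78*s - 7.12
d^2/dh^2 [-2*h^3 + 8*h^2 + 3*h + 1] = 16 - 12*h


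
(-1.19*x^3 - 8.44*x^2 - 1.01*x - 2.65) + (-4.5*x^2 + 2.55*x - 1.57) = -1.19*x^3 - 12.94*x^2 + 1.54*x - 4.22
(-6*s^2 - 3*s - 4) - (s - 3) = -6*s^2 - 4*s - 1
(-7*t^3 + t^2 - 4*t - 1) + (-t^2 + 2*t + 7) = -7*t^3 - 2*t + 6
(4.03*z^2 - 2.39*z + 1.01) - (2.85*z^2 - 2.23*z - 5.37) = 1.18*z^2 - 0.16*z + 6.38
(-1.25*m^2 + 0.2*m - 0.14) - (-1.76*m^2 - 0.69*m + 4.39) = 0.51*m^2 + 0.89*m - 4.53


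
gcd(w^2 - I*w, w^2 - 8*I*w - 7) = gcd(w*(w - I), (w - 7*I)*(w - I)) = w - I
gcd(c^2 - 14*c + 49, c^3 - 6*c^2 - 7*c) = c - 7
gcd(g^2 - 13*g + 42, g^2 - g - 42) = g - 7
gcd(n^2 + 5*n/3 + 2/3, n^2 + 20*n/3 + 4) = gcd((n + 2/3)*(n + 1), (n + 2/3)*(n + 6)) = n + 2/3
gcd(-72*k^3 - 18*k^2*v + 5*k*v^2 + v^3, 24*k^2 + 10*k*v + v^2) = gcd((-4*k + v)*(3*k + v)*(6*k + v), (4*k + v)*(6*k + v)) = 6*k + v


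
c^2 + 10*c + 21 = (c + 3)*(c + 7)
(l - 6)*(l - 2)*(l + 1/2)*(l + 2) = l^4 - 11*l^3/2 - 7*l^2 + 22*l + 12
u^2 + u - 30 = (u - 5)*(u + 6)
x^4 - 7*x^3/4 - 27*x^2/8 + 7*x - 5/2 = (x - 2)*(x - 5/4)*(x - 1/2)*(x + 2)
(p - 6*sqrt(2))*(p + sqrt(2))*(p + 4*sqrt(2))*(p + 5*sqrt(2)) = p^4 + 4*sqrt(2)*p^3 - 62*p^2 - 308*sqrt(2)*p - 480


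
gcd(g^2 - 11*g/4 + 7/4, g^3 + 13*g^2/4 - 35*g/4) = g - 7/4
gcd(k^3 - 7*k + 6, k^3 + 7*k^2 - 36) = k^2 + k - 6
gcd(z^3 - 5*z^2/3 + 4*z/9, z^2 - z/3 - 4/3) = z - 4/3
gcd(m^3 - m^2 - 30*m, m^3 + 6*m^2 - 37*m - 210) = m^2 - m - 30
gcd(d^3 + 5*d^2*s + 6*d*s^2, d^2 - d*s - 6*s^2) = d + 2*s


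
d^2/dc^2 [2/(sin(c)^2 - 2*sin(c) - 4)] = 4*(2*sin(c)^4 - 3*sin(c)^3 + 7*sin(c)^2 + 2*sin(c) - 8)/(2*sin(c) + cos(c)^2 + 3)^3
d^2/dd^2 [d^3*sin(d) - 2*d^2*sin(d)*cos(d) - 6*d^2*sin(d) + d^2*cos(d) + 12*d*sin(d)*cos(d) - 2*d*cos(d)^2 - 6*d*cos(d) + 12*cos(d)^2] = -d^3*sin(d) + 6*d^2*sin(d) + 4*d^2*sin(2*d) + 5*d^2*cos(d) + 2*d*sin(d) - 24*d*sin(2*d) - 18*d*cos(d) - 4*d*cos(2*d) + 2*sin(2*d) + 2*cos(d)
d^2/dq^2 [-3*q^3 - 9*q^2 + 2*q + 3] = -18*q - 18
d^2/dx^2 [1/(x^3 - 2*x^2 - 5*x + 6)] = 2*((2 - 3*x)*(x^3 - 2*x^2 - 5*x + 6) + (-3*x^2 + 4*x + 5)^2)/(x^3 - 2*x^2 - 5*x + 6)^3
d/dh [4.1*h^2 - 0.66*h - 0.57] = 8.2*h - 0.66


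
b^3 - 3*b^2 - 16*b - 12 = (b - 6)*(b + 1)*(b + 2)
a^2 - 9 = (a - 3)*(a + 3)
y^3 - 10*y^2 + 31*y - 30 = (y - 5)*(y - 3)*(y - 2)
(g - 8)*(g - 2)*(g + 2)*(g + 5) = g^4 - 3*g^3 - 44*g^2 + 12*g + 160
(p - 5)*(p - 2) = p^2 - 7*p + 10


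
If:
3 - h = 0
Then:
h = 3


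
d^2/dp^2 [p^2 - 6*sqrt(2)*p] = 2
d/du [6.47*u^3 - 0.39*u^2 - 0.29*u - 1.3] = 19.41*u^2 - 0.78*u - 0.29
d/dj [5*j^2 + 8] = 10*j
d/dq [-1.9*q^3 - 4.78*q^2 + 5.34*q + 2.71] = -5.7*q^2 - 9.56*q + 5.34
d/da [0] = 0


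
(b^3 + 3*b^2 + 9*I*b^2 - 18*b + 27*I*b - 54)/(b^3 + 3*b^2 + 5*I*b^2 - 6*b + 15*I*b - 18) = (b + 6*I)/(b + 2*I)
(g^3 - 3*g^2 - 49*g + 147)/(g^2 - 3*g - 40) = (-g^3 + 3*g^2 + 49*g - 147)/(-g^2 + 3*g + 40)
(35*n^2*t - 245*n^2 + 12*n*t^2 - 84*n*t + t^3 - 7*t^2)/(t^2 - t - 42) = (35*n^2 + 12*n*t + t^2)/(t + 6)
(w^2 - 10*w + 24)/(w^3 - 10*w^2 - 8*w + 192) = (w - 4)/(w^2 - 4*w - 32)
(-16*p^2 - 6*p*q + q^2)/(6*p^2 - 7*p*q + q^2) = (-16*p^2 - 6*p*q + q^2)/(6*p^2 - 7*p*q + q^2)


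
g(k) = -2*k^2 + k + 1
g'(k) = 1 - 4*k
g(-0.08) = 0.91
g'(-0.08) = 1.32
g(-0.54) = -0.12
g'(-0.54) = 3.16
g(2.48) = -8.82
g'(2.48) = -8.92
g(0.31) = 1.12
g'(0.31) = -0.24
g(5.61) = -56.33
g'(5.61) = -21.44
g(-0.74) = -0.84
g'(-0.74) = 3.96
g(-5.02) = -54.42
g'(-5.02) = 21.08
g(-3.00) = -20.00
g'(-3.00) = 13.00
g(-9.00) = -170.00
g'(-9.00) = 37.00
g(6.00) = -65.00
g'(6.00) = -23.00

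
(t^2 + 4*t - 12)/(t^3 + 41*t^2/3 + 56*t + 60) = 3*(t - 2)/(3*t^2 + 23*t + 30)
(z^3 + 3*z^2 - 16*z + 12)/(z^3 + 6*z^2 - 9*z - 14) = (z^2 + 5*z - 6)/(z^2 + 8*z + 7)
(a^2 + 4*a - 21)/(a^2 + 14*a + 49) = (a - 3)/(a + 7)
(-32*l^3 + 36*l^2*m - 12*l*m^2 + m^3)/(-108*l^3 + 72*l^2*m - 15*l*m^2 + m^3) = (32*l^3 - 36*l^2*m + 12*l*m^2 - m^3)/(108*l^3 - 72*l^2*m + 15*l*m^2 - m^3)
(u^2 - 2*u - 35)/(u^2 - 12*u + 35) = (u + 5)/(u - 5)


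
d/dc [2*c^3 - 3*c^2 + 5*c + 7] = 6*c^2 - 6*c + 5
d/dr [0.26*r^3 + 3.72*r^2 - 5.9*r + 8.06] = 0.78*r^2 + 7.44*r - 5.9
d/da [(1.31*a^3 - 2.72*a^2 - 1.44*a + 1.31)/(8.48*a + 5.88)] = (22.2176*a^3 + 0.0427999999999962*a^2 - 31.9872*a - 19.576)/(71.9104*a^2 + 99.7248*a + 34.5744)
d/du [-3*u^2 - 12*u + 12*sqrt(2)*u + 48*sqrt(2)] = -6*u - 12 + 12*sqrt(2)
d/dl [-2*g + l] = 1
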